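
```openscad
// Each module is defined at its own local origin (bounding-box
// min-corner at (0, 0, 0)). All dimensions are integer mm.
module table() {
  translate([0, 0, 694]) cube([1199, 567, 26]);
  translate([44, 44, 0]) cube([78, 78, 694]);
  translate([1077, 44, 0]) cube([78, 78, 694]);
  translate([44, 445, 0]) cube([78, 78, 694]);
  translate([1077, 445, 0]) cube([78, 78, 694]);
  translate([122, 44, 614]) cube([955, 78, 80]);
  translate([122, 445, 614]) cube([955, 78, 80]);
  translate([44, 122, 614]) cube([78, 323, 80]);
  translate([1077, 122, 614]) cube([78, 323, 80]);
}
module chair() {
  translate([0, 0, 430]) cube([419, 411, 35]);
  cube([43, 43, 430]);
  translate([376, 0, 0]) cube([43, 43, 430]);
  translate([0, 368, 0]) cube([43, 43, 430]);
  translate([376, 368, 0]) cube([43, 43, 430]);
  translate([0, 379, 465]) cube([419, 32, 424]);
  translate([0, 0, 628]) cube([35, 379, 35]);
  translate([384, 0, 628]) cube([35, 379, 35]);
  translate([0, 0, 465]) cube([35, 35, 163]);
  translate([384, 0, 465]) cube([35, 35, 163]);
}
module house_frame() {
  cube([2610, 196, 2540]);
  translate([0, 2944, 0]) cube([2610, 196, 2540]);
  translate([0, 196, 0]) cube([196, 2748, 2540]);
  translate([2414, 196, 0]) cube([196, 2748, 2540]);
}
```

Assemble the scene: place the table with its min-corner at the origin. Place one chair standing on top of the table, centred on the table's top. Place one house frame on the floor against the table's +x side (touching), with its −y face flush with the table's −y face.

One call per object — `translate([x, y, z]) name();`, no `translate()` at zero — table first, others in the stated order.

table();
translate([390, 78, 720]) chair();
translate([1199, 0, 0]) house_frame();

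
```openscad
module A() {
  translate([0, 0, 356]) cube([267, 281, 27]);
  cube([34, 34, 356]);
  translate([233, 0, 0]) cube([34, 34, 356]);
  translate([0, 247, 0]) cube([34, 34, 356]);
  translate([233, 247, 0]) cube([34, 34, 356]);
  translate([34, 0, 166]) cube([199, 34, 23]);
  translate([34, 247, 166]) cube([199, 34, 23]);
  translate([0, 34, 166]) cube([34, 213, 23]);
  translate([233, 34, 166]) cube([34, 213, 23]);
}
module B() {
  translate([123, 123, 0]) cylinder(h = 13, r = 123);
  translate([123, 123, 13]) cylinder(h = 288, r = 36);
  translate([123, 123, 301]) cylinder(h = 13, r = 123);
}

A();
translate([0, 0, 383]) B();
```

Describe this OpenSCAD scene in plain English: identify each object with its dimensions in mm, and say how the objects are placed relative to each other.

A is a four-legged stool. The seat is 267×281 mm, 27 mm thick, top at z = 383 mm. It stands on four square legs, each 34×34 mm in cross-section, from z = 0 to the seat underside, each flush with a corner of the seat. Four stretchers, 34 mm wide and 23 mm tall, connect adjacent legs with their undersides at z = 166 mm, each running between the inner faces of the legs it joins and aligned with the legs' outer faces on the other axis.

B is a spool: two coaxial disc flanges of radius 123 mm and thickness 13 mm, joined by a core cylinder of radius 36 mm and height 288 mm. The lower flange rests on z = 0 and the three cylinders share a vertical axis.

The spool is on top of the stool.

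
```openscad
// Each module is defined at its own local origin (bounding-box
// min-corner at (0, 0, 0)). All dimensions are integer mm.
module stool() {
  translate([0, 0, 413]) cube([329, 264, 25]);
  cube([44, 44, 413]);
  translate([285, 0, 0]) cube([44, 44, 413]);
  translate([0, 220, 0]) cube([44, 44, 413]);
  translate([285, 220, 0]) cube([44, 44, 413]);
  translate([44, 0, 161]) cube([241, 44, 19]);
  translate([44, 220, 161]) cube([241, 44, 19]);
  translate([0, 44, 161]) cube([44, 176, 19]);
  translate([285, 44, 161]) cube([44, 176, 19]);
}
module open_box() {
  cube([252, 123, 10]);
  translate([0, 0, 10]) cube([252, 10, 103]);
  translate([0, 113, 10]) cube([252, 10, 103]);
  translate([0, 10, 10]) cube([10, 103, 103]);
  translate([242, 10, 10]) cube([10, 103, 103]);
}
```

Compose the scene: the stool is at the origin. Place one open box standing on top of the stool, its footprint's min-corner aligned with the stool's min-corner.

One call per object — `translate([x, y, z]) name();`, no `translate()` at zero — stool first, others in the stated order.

stool();
translate([0, 0, 438]) open_box();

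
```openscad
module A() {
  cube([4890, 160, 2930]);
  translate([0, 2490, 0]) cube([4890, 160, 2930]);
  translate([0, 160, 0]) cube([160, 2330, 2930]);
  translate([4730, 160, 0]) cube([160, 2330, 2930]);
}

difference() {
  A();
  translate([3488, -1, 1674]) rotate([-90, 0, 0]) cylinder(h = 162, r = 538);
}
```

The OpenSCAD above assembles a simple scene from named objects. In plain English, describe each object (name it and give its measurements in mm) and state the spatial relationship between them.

A is a box-shaped house frame (walls only): outside footprint 4890×2650 mm, wall height 2930 mm, wall thickness 160 mm. The two y-facing walls run the full x-width; the two x-facing walls fit between the inner faces of the y-facing walls.

The house frame has a circular hole of radius 538 mm through its front wall, centred at (x = 3488, z = 1674).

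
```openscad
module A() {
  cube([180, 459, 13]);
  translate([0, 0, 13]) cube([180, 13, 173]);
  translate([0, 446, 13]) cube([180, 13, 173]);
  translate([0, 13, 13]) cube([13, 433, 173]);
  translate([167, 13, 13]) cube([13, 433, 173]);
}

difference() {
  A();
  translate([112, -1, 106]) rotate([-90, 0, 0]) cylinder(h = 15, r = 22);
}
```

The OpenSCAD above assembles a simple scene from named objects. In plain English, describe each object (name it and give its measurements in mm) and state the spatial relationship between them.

A is an open-topped rectangular box: outside dimensions 180×459×186 mm, with a uniform wall and base thickness of 13 mm. The base is a full 180×459 slab on the floor; four walls sit on top of the base. The front and back walls (the −y and +y sides) span the full width; the two side walls fit between them.

The open box has a circular hole of radius 22 mm through its front wall, centred at (x = 112, z = 106).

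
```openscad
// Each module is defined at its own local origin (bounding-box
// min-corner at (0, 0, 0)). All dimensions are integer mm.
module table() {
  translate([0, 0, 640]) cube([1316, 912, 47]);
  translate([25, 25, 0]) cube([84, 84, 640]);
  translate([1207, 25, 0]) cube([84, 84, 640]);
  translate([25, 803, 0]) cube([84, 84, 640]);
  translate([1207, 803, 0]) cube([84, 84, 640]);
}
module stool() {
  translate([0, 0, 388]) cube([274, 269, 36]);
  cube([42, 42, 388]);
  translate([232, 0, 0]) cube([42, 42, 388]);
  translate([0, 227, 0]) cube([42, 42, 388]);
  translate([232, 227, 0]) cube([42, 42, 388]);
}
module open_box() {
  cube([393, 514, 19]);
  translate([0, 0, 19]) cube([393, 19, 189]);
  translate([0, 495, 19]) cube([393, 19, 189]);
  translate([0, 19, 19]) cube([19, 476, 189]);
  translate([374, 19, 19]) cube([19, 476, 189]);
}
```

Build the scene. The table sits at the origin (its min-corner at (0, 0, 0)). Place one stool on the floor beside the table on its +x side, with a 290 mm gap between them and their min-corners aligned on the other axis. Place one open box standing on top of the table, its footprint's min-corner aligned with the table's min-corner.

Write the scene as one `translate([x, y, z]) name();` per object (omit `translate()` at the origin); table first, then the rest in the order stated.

table();
translate([1606, 0, 0]) stool();
translate([0, 0, 687]) open_box();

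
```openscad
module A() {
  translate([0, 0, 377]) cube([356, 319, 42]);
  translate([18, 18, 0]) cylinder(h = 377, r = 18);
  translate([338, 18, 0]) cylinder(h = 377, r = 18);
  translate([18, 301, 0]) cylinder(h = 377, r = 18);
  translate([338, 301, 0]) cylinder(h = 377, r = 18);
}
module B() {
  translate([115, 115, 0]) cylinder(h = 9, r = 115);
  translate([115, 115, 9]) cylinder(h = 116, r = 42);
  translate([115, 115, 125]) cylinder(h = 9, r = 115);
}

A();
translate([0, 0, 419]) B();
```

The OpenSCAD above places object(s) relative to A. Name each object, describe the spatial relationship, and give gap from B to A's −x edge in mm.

The spool's min-x is at 0; the stool's min-x is 0; gap = 0 mm.

A is a stool. B is a spool. The spool is on top of the stool. The gap from the spool to the stool's −x edge is 0 mm.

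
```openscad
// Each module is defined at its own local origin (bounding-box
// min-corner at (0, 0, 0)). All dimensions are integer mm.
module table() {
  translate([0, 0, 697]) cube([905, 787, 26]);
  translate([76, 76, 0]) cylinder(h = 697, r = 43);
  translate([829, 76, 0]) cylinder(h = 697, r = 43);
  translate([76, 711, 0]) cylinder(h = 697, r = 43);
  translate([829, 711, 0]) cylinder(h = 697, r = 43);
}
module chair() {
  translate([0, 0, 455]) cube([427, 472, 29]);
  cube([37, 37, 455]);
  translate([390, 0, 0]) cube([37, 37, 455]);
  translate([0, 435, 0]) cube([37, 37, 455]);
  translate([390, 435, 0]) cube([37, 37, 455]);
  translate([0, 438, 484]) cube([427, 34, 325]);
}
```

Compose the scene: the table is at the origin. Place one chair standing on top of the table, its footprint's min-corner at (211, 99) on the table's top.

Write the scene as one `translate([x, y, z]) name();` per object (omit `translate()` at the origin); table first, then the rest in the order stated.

table();
translate([211, 99, 723]) chair();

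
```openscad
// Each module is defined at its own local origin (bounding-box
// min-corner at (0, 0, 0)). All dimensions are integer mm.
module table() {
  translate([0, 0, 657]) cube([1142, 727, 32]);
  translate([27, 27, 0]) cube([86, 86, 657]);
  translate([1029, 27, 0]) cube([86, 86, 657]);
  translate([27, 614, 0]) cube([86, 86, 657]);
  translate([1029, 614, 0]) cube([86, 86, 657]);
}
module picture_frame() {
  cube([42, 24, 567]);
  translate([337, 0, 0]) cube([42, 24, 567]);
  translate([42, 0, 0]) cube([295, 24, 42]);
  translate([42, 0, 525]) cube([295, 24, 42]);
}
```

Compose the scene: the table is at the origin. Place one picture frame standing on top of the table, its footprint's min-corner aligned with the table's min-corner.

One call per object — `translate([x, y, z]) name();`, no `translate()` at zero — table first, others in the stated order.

table();
translate([0, 0, 689]) picture_frame();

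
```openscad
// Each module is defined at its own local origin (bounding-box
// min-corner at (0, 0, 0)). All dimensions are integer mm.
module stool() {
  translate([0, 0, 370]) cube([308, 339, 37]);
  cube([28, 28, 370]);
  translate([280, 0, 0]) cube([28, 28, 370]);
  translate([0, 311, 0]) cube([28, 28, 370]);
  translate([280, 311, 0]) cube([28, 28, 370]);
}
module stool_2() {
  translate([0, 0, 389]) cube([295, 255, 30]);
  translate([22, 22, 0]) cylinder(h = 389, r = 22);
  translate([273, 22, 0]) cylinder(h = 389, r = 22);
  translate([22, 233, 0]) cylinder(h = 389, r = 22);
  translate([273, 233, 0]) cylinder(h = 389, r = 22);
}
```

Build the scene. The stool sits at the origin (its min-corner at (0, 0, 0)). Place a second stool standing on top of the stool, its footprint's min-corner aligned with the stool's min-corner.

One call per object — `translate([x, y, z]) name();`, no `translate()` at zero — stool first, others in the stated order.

stool();
translate([0, 0, 407]) stool_2();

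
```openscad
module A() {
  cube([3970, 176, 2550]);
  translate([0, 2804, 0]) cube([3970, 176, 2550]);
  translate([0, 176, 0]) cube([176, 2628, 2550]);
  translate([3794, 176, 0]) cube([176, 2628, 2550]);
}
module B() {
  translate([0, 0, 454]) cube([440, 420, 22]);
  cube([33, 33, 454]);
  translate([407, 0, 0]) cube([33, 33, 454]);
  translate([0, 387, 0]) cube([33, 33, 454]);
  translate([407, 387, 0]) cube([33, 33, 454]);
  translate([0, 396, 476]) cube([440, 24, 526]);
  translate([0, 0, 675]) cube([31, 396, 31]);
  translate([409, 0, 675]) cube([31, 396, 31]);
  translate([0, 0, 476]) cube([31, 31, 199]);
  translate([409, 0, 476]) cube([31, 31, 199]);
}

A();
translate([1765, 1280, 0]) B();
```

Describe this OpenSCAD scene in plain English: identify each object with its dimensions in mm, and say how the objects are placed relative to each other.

A is the wall frame of a small rectangular building: four walls, each 2550 mm tall and 176 mm thick, enclosing a footprint 3970 mm (x) by 2980 mm (y) outside-to-outside, with no floor or roof. The front and back walls (the −y and +y sides) span the full width; the two side walls fit between them.

B is a chair. The seat is a 440×420×22 mm slab with its top at z = 476 mm, on four 33×33 mm corner legs (flush with the seat edges, standing on z = 0). A flat backrest 24 mm thick, 526 mm tall, spans the full seat width and rises from the seat top along its +y edge, rear face flush with the rear of the seat. Two armrests of 31×31 mm section run along each side from the seat's front edge to the front of the backrest, top faces 230 mm above the seat top and outer faces flush with the seat's x-edges; a 31×31 mm post under the front of each armrest stands on the seat at the front corner.

The chair sits inside the house frame, centred.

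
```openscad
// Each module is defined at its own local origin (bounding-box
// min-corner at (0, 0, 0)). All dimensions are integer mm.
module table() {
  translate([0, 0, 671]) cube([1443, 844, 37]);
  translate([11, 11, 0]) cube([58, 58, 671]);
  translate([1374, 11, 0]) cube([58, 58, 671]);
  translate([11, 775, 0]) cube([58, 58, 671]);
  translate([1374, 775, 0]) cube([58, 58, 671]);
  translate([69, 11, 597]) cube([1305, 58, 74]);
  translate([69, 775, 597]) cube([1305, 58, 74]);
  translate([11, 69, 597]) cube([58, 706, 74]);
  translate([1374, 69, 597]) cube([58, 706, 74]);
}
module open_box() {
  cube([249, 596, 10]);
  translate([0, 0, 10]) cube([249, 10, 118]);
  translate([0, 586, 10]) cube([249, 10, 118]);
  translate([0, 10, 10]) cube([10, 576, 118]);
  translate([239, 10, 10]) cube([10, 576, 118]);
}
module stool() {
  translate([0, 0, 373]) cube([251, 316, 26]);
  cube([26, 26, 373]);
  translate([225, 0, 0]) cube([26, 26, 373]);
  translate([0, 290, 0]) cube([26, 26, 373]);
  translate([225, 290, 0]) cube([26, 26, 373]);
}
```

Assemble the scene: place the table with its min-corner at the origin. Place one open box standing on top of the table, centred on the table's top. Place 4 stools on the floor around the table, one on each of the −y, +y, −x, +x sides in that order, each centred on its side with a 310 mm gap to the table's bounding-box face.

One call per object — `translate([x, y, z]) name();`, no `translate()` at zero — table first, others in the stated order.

table();
translate([597, 124, 708]) open_box();
translate([596, -626, 0]) stool();
translate([596, 1154, 0]) stool();
translate([-561, 264, 0]) stool();
translate([1753, 264, 0]) stool();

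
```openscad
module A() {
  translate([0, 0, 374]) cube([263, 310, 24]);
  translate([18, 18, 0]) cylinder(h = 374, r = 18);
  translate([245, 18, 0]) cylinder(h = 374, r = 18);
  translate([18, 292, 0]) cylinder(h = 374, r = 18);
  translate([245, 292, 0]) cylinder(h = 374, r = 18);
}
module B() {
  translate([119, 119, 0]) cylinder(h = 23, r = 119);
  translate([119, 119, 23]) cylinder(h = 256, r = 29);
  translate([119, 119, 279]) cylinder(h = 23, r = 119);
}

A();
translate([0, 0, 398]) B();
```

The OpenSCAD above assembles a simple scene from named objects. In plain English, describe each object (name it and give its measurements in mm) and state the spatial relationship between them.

A is a simple wooden stool: a rectangular seat 263 mm (x) by 310 mm (y), 24 mm thick, top face at z = 398 mm, on four round legs, each 36 mm in diameter. The legs rest on z = 0, each leg's axis is inset half a diameter from the nearest pair of seat edges (so the leg's bounding box is flush with the corner).

B is a spool: two coaxial disc flanges of radius 119 mm and thickness 23 mm, joined by a core cylinder of radius 29 mm and height 256 mm. The lower flange rests on z = 0 and the three cylinders share a vertical axis.

The spool is on top of the stool.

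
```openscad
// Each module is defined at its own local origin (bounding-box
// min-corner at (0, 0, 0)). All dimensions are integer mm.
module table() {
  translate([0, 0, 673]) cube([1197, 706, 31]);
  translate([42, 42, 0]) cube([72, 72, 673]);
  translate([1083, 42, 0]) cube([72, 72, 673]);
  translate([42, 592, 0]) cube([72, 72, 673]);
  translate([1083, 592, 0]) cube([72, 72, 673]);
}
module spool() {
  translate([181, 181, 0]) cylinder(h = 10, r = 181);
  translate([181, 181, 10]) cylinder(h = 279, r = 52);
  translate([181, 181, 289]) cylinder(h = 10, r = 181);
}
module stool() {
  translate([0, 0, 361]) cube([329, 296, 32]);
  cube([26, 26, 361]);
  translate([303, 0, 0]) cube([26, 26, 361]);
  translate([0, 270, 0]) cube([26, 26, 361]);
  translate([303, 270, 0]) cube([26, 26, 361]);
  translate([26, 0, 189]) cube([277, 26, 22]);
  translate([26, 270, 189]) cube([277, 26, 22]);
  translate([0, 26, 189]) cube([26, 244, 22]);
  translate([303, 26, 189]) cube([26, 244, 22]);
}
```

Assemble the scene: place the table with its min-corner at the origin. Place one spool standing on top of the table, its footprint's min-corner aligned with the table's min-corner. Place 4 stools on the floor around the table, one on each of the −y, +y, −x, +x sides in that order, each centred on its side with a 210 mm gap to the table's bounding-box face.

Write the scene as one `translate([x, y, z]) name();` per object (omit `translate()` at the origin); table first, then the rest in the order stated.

table();
translate([0, 0, 704]) spool();
translate([434, -506, 0]) stool();
translate([434, 916, 0]) stool();
translate([-539, 205, 0]) stool();
translate([1407, 205, 0]) stool();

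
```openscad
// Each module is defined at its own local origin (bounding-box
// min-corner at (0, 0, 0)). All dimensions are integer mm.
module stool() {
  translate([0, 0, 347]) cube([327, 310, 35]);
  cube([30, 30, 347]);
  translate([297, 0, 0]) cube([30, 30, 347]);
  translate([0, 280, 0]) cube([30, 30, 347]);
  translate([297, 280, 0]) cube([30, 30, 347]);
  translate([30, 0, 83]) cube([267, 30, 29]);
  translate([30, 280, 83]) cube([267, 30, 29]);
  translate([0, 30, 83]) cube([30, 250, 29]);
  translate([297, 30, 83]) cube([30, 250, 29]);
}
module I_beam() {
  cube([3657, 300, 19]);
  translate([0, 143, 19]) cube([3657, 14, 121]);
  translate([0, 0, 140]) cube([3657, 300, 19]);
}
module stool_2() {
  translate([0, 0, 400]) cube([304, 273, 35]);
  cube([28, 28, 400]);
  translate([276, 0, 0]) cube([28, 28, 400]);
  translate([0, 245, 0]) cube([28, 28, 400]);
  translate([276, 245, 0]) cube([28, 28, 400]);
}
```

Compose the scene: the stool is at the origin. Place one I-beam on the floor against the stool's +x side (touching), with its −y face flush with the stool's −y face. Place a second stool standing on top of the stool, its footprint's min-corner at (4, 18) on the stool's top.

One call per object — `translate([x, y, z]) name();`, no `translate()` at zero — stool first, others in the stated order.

stool();
translate([327, 0, 0]) I_beam();
translate([4, 18, 382]) stool_2();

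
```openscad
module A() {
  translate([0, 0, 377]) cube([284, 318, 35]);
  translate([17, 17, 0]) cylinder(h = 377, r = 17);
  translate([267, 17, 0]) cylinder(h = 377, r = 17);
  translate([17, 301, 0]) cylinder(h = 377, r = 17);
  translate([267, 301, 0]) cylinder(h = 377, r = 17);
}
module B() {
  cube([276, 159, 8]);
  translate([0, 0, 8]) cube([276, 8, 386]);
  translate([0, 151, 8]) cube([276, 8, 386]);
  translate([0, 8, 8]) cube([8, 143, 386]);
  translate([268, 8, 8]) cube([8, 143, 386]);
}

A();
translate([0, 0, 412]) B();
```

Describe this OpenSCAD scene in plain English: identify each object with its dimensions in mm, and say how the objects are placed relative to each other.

A is a four-legged stool. The seat is a 284×318×35 mm slab whose top surface is at z = 412 mm; four round legs, each 34 mm in diameter, run from the floor (z = 0) to the underside of the seat, each leg's axis is inset half a diameter from the nearest pair of seat edges (so the leg's bounding box is flush with the corner).

B is an open-topped rectangular box: outside dimensions 276×159×394 mm, with a uniform wall and base thickness of 8 mm. The base is a full 276×159 slab on the floor; four walls sit on top of the base. The front and back walls (the −y and +y sides) span the full width; the two side walls fit between them.

The open box is on top of the stool.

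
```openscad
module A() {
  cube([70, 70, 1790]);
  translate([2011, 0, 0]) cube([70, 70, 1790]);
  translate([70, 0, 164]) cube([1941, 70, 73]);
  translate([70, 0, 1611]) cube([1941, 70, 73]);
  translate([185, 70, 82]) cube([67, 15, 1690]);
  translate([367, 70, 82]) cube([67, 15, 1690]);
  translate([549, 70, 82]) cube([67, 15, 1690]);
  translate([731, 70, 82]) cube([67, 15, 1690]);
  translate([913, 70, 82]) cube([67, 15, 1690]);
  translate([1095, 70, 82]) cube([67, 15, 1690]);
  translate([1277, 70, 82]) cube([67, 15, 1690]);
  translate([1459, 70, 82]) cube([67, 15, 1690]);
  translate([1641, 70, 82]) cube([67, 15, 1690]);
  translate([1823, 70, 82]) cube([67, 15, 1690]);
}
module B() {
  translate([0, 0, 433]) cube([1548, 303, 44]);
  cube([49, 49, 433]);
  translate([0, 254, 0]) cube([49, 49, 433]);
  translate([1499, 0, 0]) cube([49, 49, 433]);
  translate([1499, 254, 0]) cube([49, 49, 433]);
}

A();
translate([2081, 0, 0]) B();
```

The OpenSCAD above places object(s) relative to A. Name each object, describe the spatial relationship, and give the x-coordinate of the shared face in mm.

A is a fence section. B is a bench. The bench is against the fence section's +x side, with their −y faces flush. The x-coordinate of the shared face is 2081 mm.

The fence section's +x face and the bench's −x face are both at x = 2081 mm.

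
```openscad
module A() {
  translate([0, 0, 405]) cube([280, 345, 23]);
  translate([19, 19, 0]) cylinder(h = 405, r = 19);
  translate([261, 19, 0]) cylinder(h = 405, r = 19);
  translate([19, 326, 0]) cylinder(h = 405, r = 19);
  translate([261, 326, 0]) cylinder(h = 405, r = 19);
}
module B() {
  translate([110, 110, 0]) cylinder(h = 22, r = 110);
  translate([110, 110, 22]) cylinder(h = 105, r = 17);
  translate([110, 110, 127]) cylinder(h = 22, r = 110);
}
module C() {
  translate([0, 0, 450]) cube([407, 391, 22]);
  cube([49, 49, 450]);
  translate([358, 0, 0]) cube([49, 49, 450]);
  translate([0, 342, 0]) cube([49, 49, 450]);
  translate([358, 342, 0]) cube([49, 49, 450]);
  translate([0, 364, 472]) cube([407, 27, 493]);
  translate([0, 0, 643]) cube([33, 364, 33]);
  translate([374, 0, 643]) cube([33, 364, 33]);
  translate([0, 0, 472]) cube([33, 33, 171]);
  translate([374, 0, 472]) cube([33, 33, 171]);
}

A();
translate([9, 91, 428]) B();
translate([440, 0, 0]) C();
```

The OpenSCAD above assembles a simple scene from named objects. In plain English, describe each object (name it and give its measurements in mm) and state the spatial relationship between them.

A is a simple wooden stool: a rectangular seat 280 mm (x) by 345 mm (y), 23 mm thick, top face at z = 428 mm, on four round legs, each 38 mm in diameter. The legs rest on z = 0, each leg's axis is inset half a diameter from the nearest pair of seat edges (so the leg's bounding box is flush with the corner).

B is a spool: two coaxial disc flanges of radius 110 mm and thickness 22 mm, joined by a core cylinder of radius 17 mm and height 105 mm. The lower flange rests on z = 0 and the three cylinders share a vertical axis.

C is a chair: 407×391 mm seat, 22 mm thick, top at z = 472 mm, on four 49 mm square corner legs flush with the seat edges. A 27 mm thick backrest slab spans the full seat width, extending 493 mm above the seat top, its back face flush with the seat's +y edge. Two armrests of 33×33 mm section run along each side from the seat's front edge to the front of the backrest, top faces 204 mm above the seat top and outer faces flush with the seat's x-edges; a 33×33 mm post under the front of each armrest stands on the seat at the front corner.

The spool is on top of the stool. The chair is on the floor beside the stool on its +x side.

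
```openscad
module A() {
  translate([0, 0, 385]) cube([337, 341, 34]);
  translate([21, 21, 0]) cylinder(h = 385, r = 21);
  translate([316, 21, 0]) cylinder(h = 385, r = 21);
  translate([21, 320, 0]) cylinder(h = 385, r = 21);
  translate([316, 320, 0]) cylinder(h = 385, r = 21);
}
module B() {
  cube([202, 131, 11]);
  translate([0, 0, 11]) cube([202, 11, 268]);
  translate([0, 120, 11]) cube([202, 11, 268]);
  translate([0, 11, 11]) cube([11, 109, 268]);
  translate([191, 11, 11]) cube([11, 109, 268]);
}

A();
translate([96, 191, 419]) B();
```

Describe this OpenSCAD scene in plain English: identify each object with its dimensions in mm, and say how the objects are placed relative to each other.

A is a simple wooden stool: a rectangular seat 337 mm (x) by 341 mm (y), 34 mm thick, top face at z = 419 mm, on four round legs, each 42 mm in diameter. The legs rest on z = 0, each leg's axis is inset half a diameter from the nearest pair of seat edges (so the leg's bounding box is flush with the corner).

B is an open-topped rectangular box: outside dimensions 202×131×279 mm, with a uniform wall and base thickness of 11 mm. The base is a full 202×131 slab on the floor; four walls sit on top of the base. The front and back walls (the −y and +y sides) span the full width; the two side walls fit between them.

The open box is on top of the stool.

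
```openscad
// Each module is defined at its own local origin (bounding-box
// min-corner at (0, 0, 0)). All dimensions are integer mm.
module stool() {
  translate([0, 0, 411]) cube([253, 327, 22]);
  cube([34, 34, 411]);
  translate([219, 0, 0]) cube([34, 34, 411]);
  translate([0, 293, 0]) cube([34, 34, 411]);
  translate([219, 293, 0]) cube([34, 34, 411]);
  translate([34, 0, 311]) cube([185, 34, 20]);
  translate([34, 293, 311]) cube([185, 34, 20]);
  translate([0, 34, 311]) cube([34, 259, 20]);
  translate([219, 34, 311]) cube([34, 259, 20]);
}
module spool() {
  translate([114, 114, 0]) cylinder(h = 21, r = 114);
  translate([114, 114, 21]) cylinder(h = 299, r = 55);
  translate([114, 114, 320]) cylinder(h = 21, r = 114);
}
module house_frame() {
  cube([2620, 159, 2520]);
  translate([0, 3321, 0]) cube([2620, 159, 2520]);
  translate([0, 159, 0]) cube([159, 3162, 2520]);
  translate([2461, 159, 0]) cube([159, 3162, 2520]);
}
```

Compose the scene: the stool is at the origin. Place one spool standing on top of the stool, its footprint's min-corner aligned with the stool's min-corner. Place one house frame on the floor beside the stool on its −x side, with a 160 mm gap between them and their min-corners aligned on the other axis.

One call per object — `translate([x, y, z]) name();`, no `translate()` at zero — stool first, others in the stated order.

stool();
translate([0, 0, 433]) spool();
translate([-2780, 0, 0]) house_frame();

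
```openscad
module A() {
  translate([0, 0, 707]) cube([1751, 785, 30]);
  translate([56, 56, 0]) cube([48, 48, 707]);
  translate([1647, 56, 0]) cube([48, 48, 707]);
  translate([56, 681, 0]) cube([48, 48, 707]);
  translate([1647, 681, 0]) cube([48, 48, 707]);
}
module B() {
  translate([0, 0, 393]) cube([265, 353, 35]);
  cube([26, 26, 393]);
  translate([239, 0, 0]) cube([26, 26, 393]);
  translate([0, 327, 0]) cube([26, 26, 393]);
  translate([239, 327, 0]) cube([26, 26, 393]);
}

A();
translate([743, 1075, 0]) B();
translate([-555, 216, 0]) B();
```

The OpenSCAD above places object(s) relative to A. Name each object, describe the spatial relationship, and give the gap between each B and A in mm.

Each stool's nearest face is 290 mm from the table's bounding box.

A is a table. B is a stool. Two stools sit around the table at the +y, −x sides. The gap between each stool and the table is 290 mm.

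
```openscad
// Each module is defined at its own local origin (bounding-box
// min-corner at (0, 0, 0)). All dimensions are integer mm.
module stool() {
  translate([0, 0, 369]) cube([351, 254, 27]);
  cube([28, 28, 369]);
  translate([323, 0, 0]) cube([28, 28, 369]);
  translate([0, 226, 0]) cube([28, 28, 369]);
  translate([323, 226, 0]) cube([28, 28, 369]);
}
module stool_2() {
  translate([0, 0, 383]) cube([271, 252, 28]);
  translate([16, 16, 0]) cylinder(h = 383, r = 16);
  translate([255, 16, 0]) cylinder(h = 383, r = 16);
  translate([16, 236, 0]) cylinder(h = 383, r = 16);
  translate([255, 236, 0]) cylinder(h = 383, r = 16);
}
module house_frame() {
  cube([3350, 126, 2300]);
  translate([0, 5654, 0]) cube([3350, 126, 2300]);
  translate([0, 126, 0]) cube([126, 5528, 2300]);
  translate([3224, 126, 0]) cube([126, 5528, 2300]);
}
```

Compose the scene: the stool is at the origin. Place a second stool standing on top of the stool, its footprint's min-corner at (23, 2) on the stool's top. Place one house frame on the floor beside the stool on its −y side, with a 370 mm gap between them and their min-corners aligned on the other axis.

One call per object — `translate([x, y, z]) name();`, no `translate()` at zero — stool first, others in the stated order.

stool();
translate([23, 2, 396]) stool_2();
translate([0, -6150, 0]) house_frame();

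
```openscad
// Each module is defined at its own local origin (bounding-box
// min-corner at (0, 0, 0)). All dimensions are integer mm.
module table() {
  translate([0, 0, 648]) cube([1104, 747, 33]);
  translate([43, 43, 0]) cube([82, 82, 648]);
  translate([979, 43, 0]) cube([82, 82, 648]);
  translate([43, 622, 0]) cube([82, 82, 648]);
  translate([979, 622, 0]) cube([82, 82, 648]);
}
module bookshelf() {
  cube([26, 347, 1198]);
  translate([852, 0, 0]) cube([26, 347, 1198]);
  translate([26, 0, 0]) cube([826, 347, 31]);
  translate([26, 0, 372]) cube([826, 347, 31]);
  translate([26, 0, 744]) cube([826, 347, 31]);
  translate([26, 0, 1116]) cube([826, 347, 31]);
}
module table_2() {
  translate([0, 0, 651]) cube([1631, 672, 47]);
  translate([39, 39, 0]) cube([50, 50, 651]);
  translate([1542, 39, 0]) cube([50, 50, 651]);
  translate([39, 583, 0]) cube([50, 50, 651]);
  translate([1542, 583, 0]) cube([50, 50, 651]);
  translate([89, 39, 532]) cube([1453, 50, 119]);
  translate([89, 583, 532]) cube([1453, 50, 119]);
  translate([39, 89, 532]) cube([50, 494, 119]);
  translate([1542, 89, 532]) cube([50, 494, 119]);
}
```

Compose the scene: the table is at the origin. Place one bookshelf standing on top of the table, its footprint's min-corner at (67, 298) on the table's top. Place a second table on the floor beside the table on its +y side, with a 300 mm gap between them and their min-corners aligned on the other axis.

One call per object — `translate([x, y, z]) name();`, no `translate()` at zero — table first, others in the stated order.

table();
translate([67, 298, 681]) bookshelf();
translate([0, 1047, 0]) table_2();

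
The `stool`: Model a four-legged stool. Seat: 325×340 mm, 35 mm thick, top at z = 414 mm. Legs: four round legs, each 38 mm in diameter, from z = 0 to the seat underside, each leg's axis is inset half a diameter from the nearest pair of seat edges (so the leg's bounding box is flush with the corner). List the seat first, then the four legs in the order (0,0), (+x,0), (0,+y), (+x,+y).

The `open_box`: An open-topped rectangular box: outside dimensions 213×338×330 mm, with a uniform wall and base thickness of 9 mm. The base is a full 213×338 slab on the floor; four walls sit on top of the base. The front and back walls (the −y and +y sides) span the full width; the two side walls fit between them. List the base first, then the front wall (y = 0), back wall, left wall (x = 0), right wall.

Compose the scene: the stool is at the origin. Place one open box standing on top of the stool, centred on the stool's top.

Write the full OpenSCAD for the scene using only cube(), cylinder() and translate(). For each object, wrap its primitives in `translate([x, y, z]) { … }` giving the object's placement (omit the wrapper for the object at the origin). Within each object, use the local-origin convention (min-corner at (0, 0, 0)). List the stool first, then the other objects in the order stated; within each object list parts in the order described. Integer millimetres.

translate([0, 0, 379]) cube([325, 340, 35]);
translate([19, 19, 0]) cylinder(h = 379, r = 19);
translate([306, 19, 0]) cylinder(h = 379, r = 19);
translate([19, 321, 0]) cylinder(h = 379, r = 19);
translate([306, 321, 0]) cylinder(h = 379, r = 19);
translate([56, 1, 414]) {
  cube([213, 338, 9]);
  translate([0, 0, 9]) cube([213, 9, 321]);
  translate([0, 329, 9]) cube([213, 9, 321]);
  translate([0, 9, 9]) cube([9, 320, 321]);
  translate([204, 9, 9]) cube([9, 320, 321]);
}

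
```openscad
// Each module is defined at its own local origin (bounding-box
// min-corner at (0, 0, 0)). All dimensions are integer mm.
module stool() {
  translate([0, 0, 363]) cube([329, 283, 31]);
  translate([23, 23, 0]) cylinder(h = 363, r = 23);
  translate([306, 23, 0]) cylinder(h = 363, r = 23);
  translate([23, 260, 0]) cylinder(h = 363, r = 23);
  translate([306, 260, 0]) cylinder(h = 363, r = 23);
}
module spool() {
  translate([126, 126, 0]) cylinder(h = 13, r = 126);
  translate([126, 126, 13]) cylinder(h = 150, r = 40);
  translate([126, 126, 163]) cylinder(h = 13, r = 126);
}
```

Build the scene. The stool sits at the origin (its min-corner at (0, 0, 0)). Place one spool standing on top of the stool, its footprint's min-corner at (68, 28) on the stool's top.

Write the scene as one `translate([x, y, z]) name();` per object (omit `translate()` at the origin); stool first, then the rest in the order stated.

stool();
translate([68, 28, 394]) spool();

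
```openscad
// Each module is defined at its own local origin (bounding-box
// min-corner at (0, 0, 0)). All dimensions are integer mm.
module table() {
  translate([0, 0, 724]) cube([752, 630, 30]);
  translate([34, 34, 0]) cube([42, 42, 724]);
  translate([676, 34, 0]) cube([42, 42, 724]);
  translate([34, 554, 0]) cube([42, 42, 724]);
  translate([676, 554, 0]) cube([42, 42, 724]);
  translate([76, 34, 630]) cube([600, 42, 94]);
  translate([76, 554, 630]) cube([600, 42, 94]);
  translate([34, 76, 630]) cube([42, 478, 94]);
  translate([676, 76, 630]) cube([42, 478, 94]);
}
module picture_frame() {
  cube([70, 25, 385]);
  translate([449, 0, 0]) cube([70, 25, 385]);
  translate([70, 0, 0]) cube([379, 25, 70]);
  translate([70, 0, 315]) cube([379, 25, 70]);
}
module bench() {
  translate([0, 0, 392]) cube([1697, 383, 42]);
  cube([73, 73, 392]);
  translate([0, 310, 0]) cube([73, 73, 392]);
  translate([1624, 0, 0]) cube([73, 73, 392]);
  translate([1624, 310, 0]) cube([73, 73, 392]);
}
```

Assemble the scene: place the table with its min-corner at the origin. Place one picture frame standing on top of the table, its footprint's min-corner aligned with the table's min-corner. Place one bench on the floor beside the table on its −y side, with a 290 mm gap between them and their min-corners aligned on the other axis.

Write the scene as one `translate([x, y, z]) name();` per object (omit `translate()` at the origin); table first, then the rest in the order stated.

table();
translate([0, 0, 754]) picture_frame();
translate([0, -673, 0]) bench();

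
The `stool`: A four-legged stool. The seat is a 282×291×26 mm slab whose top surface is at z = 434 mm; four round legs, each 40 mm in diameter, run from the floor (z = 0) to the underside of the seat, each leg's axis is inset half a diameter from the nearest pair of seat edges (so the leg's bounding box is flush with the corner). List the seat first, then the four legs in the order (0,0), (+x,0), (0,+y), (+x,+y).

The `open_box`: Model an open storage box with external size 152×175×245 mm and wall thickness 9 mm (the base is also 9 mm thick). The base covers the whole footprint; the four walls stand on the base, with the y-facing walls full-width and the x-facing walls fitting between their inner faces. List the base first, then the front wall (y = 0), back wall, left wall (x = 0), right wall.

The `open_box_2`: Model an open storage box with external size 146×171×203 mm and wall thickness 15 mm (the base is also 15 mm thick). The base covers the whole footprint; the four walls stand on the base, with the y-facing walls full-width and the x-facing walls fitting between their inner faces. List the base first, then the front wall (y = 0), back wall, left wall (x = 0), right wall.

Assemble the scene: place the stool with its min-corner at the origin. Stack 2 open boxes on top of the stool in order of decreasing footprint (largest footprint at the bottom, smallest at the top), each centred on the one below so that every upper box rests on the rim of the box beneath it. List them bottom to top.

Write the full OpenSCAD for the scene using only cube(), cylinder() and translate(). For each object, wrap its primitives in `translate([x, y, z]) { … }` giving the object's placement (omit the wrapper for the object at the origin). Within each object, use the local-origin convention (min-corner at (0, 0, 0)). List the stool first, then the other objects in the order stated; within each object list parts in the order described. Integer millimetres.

translate([0, 0, 408]) cube([282, 291, 26]);
translate([20, 20, 0]) cylinder(h = 408, r = 20);
translate([262, 20, 0]) cylinder(h = 408, r = 20);
translate([20, 271, 0]) cylinder(h = 408, r = 20);
translate([262, 271, 0]) cylinder(h = 408, r = 20);
translate([65, 58, 434]) {
  cube([152, 175, 9]);
  translate([0, 0, 9]) cube([152, 9, 236]);
  translate([0, 166, 9]) cube([152, 9, 236]);
  translate([0, 9, 9]) cube([9, 157, 236]);
  translate([143, 9, 9]) cube([9, 157, 236]);
}
translate([68, 60, 679]) {
  cube([146, 171, 15]);
  translate([0, 0, 15]) cube([146, 15, 188]);
  translate([0, 156, 15]) cube([146, 15, 188]);
  translate([0, 15, 15]) cube([15, 141, 188]);
  translate([131, 15, 15]) cube([15, 141, 188]);
}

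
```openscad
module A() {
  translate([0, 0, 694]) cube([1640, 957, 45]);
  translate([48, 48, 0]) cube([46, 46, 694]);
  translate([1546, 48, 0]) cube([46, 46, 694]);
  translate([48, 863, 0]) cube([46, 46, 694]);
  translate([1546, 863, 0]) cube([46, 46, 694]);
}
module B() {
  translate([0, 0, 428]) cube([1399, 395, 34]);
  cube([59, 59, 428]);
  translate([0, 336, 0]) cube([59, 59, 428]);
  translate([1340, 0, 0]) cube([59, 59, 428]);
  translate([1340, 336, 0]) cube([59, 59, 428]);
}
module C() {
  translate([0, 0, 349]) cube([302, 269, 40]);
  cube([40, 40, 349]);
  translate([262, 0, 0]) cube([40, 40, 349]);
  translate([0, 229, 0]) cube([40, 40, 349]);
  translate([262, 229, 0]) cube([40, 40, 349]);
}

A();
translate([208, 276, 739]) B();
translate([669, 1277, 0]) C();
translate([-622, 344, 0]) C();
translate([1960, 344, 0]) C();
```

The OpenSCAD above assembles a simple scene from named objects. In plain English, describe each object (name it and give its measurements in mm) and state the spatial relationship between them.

A is a rectangular dining table. The top is 1640×957×45 mm with its upper surface at z = 739 mm. It stands on four 46×46 mm square legs, each inset 48 mm from the nearest pair of top edges, running from the floor to the underside of the top.

B is a bench: a 1399×395 mm seat slab, 34 mm thick, top at z = 462 mm, on four 59×59 mm square legs flush with the seat corners and standing on z = 0.

C is a four-legged stool. The seat is 302×269 mm, 40 mm thick, top at z = 389 mm. It stands on four square legs, each 40×40 mm in cross-section, from z = 0 to the seat underside, each flush with a corner of the seat.

The bench is on top of the table. Three stools sit around the table at the +y, −x, +x sides.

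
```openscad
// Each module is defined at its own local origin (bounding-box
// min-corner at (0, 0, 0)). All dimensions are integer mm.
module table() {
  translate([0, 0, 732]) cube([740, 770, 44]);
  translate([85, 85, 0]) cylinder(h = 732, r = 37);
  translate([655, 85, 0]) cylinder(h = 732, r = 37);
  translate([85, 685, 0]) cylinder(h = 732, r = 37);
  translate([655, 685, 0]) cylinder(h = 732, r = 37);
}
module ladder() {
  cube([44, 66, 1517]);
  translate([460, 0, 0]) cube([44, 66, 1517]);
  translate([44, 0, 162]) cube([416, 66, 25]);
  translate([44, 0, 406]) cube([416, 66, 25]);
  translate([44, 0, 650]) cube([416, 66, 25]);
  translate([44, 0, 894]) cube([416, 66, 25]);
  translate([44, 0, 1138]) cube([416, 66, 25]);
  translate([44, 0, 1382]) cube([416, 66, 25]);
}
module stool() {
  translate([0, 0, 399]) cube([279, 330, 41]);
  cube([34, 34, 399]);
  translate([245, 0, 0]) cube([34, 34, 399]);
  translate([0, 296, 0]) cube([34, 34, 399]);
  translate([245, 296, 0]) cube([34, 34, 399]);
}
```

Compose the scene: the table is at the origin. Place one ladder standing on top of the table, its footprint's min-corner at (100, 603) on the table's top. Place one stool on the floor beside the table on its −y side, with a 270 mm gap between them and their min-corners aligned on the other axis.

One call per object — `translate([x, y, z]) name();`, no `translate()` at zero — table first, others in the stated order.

table();
translate([100, 603, 776]) ladder();
translate([0, -600, 0]) stool();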